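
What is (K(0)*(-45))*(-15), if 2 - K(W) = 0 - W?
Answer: 1350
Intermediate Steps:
K(W) = 2 + W (K(W) = 2 - (0 - W) = 2 - (-1)*W = 2 + W)
(K(0)*(-45))*(-15) = ((2 + 0)*(-45))*(-15) = (2*(-45))*(-15) = -90*(-15) = 1350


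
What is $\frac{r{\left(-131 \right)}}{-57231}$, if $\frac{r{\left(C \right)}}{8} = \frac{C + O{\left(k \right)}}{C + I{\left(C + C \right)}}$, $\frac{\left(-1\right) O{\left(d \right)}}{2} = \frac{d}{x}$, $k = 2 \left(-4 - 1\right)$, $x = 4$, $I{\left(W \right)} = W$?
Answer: $- \frac{112}{2499087} \approx -4.4816 \cdot 10^{-5}$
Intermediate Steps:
$k = -10$ ($k = 2 \left(-5\right) = -10$)
$O{\left(d \right)} = - \frac{d}{2}$ ($O{\left(d \right)} = - 2 \frac{d}{4} = - \frac{d}{2}$)
$r{\left(C \right)} = \frac{8 \left(5 + C\right)}{3 C}$ ($r{\left(C \right)} = 8 \frac{C - -5}{C + \left(C + C\right)} = 8 \frac{C + 5}{C + 2 C} = 8 \frac{5 + C}{3 C} = \frac{8 \left(5 + C\right)}{3 C}$)
$\frac{r{\left(-131 \right)}}{-57231} = \frac{\frac{8}{3} \frac{1}{-131} \left(5 - 131\right)}{-57231} = \frac{8}{3} \left(- \frac{1}{131}\right) \left(-126\right) \left(- \frac{1}{57231}\right) = \frac{336}{131} \left(- \frac{1}{57231}\right) = - \frac{112}{2499087}$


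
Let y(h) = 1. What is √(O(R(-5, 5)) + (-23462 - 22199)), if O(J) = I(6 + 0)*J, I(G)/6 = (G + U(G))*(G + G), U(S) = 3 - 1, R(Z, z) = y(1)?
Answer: I*√45085 ≈ 212.33*I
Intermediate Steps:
R(Z, z) = 1
U(S) = 2
I(G) = 12*G*(2 + G) (I(G) = 6*((G + 2)*(G + G)) = 6*((2 + G)*(2*G)) = 6*(2*G*(2 + G)) = 12*G*(2 + G))
O(J) = 576*J (O(J) = (12*(6 + 0)*(2 + (6 + 0)))*J = (12*6*(2 + 6))*J = (12*6*8)*J = 576*J)
√(O(R(-5, 5)) + (-23462 - 22199)) = √(576*1 + (-23462 - 22199)) = √(576 - 45661) = √(-45085) = I*√45085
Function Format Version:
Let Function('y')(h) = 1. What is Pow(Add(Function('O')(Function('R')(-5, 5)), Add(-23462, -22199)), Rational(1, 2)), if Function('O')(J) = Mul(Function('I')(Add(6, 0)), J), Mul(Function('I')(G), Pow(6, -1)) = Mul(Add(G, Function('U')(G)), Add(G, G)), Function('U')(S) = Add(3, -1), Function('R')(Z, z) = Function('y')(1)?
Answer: Mul(I, Pow(45085, Rational(1, 2))) ≈ Mul(212.33, I)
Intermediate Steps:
Function('R')(Z, z) = 1
Function('U')(S) = 2
Function('I')(G) = Mul(12, G, Add(2, G)) (Function('I')(G) = Mul(6, Mul(Add(G, 2), Add(G, G))) = Mul(6, Mul(Add(2, G), Mul(2, G))) = Mul(6, Mul(2, G, Add(2, G))) = Mul(12, G, Add(2, G)))
Function('O')(J) = Mul(576, J) (Function('O')(J) = Mul(Mul(12, Add(6, 0), Add(2, Add(6, 0))), J) = Mul(Mul(12, 6, Add(2, 6)), J) = Mul(Mul(12, 6, 8), J) = Mul(576, J))
Pow(Add(Function('O')(Function('R')(-5, 5)), Add(-23462, -22199)), Rational(1, 2)) = Pow(Add(Mul(576, 1), Add(-23462, -22199)), Rational(1, 2)) = Pow(Add(576, -45661), Rational(1, 2)) = Pow(-45085, Rational(1, 2)) = Mul(I, Pow(45085, Rational(1, 2)))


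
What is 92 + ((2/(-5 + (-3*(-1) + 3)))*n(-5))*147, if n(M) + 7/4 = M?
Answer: -3785/2 ≈ -1892.5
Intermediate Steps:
n(M) = -7/4 + M
92 + ((2/(-5 + (-3*(-1) + 3)))*n(-5))*147 = 92 + ((2/(-5 + (-3*(-1) + 3)))*(-7/4 - 5))*147 = 92 + ((2/(-5 + (3 + 3)))*(-27/4))*147 = 92 + ((2/(-5 + 6))*(-27/4))*147 = 92 + ((2/1)*(-27/4))*147 = 92 + ((2*1)*(-27/4))*147 = 92 + (2*(-27/4))*147 = 92 - 27/2*147 = 92 - 3969/2 = -3785/2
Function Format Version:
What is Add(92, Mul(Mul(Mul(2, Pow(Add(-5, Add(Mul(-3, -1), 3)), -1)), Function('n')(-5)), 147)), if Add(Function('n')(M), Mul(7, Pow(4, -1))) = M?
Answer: Rational(-3785, 2) ≈ -1892.5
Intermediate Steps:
Function('n')(M) = Add(Rational(-7, 4), M)
Add(92, Mul(Mul(Mul(2, Pow(Add(-5, Add(Mul(-3, -1), 3)), -1)), Function('n')(-5)), 147)) = Add(92, Mul(Mul(Mul(2, Pow(Add(-5, Add(Mul(-3, -1), 3)), -1)), Add(Rational(-7, 4), -5)), 147)) = Add(92, Mul(Mul(Mul(2, Pow(Add(-5, Add(3, 3)), -1)), Rational(-27, 4)), 147)) = Add(92, Mul(Mul(Mul(2, Pow(Add(-5, 6), -1)), Rational(-27, 4)), 147)) = Add(92, Mul(Mul(Mul(2, Pow(1, -1)), Rational(-27, 4)), 147)) = Add(92, Mul(Mul(Mul(2, 1), Rational(-27, 4)), 147)) = Add(92, Mul(Mul(2, Rational(-27, 4)), 147)) = Add(92, Mul(Rational(-27, 2), 147)) = Add(92, Rational(-3969, 2)) = Rational(-3785, 2)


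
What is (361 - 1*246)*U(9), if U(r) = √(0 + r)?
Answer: 345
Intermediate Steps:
U(r) = √r
(361 - 1*246)*U(9) = (361 - 1*246)*√9 = (361 - 246)*3 = 115*3 = 345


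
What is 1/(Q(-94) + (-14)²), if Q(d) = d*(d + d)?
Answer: 1/17868 ≈ 5.5966e-5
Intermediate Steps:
Q(d) = 2*d² (Q(d) = d*(2*d) = 2*d²)
1/(Q(-94) + (-14)²) = 1/(2*(-94)² + (-14)²) = 1/(2*8836 + 196) = 1/(17672 + 196) = 1/17868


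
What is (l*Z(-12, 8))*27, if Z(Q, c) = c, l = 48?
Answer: 10368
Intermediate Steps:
(l*Z(-12, 8))*27 = (48*8)*27 = 384*27 = 10368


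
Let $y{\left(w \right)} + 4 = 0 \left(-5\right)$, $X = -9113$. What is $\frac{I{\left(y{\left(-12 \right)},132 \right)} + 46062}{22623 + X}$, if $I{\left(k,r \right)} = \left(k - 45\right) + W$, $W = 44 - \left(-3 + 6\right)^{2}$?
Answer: $\frac{23024}{6755} \approx 3.4084$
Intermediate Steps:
$W = 35$ ($W = 44 - 3^{2} = 44 - 9 = 35$)
$y{\left(w \right)} = -4$ ($y{\left(w \right)} = -4 + 0 \left(-5\right) = -4 + 0 = -4$)
$I{\left(k,r \right)} = -10 + k$ ($I{\left(k,r \right)} = \left(k - 45\right) + 35 = \left(-45 + k\right) + 35 = -10 + k$)
$\frac{I{\left(y{\left(-12 \right)},132 \right)} + 46062}{22623 + X} = \frac{\left(-10 - 4\right) + 46062}{22623 - 9113} = \frac{-14 + 46062}{13510} = 46048 \cdot \frac{1}{13510} = \frac{23024}{6755}$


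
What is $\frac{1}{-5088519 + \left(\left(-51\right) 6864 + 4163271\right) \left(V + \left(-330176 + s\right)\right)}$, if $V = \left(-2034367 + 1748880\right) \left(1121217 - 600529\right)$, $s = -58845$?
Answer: $- \frac{1}{566833388629813458} \approx -1.7642 \cdot 10^{-18}$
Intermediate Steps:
$V = -148649655056$ ($V = \left(-285487\right) 520688 = -148649655056$)
$\frac{1}{-5088519 + \left(\left(-51\right) 6864 + 4163271\right) \left(V + \left(-330176 + s\right)\right)} = \frac{1}{-5088519 + \left(\left(-51\right) 6864 + 4163271\right) \left(-148649655056 - 389021\right)} = \frac{1}{-5088519 + \left(-350064 + 4163271\right) \left(-148649655056 - 389021\right)} = \frac{1}{-5088519 + 3813207 \left(-148650044077\right)} = \frac{1}{-5088519 - 566833388624724939} = \frac{1}{-566833388629813458} = - \frac{1}{566833388629813458}$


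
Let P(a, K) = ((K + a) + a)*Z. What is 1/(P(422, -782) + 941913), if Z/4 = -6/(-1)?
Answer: 1/943401 ≈ 1.0600e-6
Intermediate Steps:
Z = 24 (Z = 4*(-6/(-1)) = 4*(-6*(-1)) = 4*6 = 24)
P(a, K) = 24*K + 48*a (P(a, K) = ((K + a) + a)*24 = (K + 2*a)*24 = 24*K + 48*a)
1/(P(422, -782) + 941913) = 1/((24*(-782) + 48*422) + 941913) = 1/((-18768 + 20256) + 941913) = 1/(1488 + 941913) = 1/943401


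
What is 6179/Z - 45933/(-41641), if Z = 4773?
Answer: 12879404/5371689 ≈ 2.3976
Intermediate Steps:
6179/Z - 45933/(-41641) = 6179/4773 - 45933/(-41641) = 6179*(1/4773) - 45933*(-1/41641) = 167/129 + 45933/41641 = 12879404/5371689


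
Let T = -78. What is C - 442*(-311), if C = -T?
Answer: 137540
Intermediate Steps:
C = 78 (C = -1*(-78) = 78)
C - 442*(-311) = 78 - 442*(-311) = 78 + 137462 = 137540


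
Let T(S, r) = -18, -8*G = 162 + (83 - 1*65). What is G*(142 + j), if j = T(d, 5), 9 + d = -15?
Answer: -2790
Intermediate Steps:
d = -24 (d = -9 - 15 = -24)
G = -45/2 (G = -(162 + (83 - 1*65))/8 = -(162 + (83 - 65))/8 = -(162 + 18)/8 = -⅛*180 = -45/2 ≈ -22.500)
j = -18
G*(142 + j) = -45*(142 - 18)/2 = -45/2*124 = -2790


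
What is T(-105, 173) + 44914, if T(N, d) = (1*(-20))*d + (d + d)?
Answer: 41800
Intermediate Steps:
T(N, d) = -18*d (T(N, d) = -20*d + 2*d = -18*d)
T(-105, 173) + 44914 = -18*173 + 44914 = -3114 + 44914 = 41800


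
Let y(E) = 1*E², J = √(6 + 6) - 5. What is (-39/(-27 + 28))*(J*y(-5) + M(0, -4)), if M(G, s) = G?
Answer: 4875 - 1950*√3 ≈ 1497.5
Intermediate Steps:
J = -5 + 2*√3 (J = √12 - 5 = 2*√3 - 5 = -5 + 2*√3 ≈ -1.5359)
y(E) = E²
(-39/(-27 + 28))*(J*y(-5) + M(0, -4)) = (-39/(-27 + 28))*((-5 + 2*√3)*(-5)² + 0) = (-39/1)*((-5 + 2*√3)*25 + 0) = (1*(-39))*((-125 + 50*√3) + 0) = -39*(-125 + 50*√3) = 4875 - 1950*√3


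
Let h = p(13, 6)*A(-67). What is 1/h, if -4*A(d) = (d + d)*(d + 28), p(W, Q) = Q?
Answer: -1/7839 ≈ -0.00012757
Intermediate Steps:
A(d) = -d*(28 + d)/2 (A(d) = -(d + d)*(d + 28)/4 = -2*d*(28 + d)/4 = -d*(28 + d)/2)
h = -7839 (h = 6*(-½*(-67)*(28 - 67)) = 6*(-½*(-67)*(-39)) = 6*(-2613/2) = -7839)
1/h = 1/(-7839) = -1/7839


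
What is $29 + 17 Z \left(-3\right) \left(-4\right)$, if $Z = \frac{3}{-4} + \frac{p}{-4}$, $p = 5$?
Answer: $-379$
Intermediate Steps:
$Z = -2$ ($Z = \frac{3}{-4} + \frac{5}{-4} = 3 \left(- \frac{1}{4}\right) + 5 \left(- \frac{1}{4}\right) = - \frac{3}{4} - \frac{5}{4} = -2$)
$29 + 17 Z \left(-3\right) \left(-4\right) = 29 + 17 \left(-2\right) \left(-3\right) \left(-4\right) = 29 + 17 \cdot 6 \left(-4\right) = 29 + 17 \left(-24\right) = 29 - 408 = -379$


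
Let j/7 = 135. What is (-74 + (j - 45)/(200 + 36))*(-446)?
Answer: 1846886/59 ≈ 31303.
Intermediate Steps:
j = 945 (j = 7*135 = 945)
(-74 + (j - 45)/(200 + 36))*(-446) = (-74 + (945 - 45)/(200 + 36))*(-446) = (-74 + 900/236)*(-446) = (-74 + 900*(1/236))*(-446) = (-74 + 225/59)*(-446) = -4141/59*(-446) = 1846886/59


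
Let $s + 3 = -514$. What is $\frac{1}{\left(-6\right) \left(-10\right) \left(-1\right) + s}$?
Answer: $- \frac{1}{577} \approx -0.0017331$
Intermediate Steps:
$s = -517$ ($s = -3 - 514 = -517$)
$\frac{1}{\left(-6\right) \left(-10\right) \left(-1\right) + s} = \frac{1}{\left(-6\right) \left(-10\right) \left(-1\right) - 517} = \frac{1}{60 \left(-1\right) - 517} = \frac{1}{-60 - 517} = \frac{1}{-577} = - \frac{1}{577}$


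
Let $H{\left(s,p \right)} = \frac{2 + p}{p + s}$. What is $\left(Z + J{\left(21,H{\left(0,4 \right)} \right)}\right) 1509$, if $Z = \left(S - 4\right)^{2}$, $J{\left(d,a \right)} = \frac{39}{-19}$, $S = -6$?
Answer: $\frac{2808249}{19} \approx 1.478 \cdot 10^{5}$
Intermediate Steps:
$H{\left(s,p \right)} = \frac{2 + p}{p + s}$
$J{\left(d,a \right)} = - \frac{39}{19}$ ($J{\left(d,a \right)} = 39 \left(- \frac{1}{19}\right) = - \frac{39}{19}$)
$Z = 100$ ($Z = \left(-6 - 4\right)^{2} = \left(-10\right)^{2} = 100$)
$\left(Z + J{\left(21,H{\left(0,4 \right)} \right)}\right) 1509 = \left(100 - \frac{39}{19}\right) 1509 = \frac{1861}{19} \cdot 1509 = \frac{2808249}{19}$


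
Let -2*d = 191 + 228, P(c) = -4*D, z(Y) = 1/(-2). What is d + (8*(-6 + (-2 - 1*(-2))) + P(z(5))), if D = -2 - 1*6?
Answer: -451/2 ≈ -225.50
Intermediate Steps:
z(Y) = -½
D = -8 (D = -2 - 6 = -8)
P(c) = 32 (P(c) = -4*(-8) = 32)
d = -419/2 (d = -(191 + 228)/2 = -½*419 = -419/2 ≈ -209.50)
d + (8*(-6 + (-2 - 1*(-2))) + P(z(5))) = -419/2 + (8*(-6 + (-2 - 1*(-2))) + 32) = -419/2 + (8*(-6 + (-2 + 2)) + 32) = -419/2 + (8*(-6 + 0) + 32) = -419/2 + (8*(-6) + 32) = -419/2 + (-48 + 32) = -419/2 - 16 = -451/2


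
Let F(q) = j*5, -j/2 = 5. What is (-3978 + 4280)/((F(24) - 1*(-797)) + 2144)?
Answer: 302/2891 ≈ 0.10446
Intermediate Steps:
j = -10 (j = -2*5 = -10)
F(q) = -50 (F(q) = -10*5 = -50)
(-3978 + 4280)/((F(24) - 1*(-797)) + 2144) = (-3978 + 4280)/((-50 - 1*(-797)) + 2144) = 302/((-50 + 797) + 2144) = 302/(747 + 2144) = 302/2891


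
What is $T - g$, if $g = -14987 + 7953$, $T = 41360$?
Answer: $48394$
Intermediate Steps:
$g = -7034$
$T - g = 41360 - -7034 = 41360 + 7034 = 48394$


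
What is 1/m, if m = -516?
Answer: -1/516 ≈ -0.0019380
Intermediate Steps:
1/m = 1/(-516) = -1/516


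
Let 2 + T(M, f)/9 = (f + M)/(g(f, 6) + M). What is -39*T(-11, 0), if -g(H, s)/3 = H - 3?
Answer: -2457/2 ≈ -1228.5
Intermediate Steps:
g(H, s) = 9 - 3*H (g(H, s) = -3*(H - 3) = -3*(-3 + H) = 9 - 3*H)
T(M, f) = -18 + 9*(M + f)/(9 + M - 3*f) (T(M, f) = -18 + 9*((f + M)/((9 - 3*f) + M)) = -18 + 9*((M + f)/(9 + M - 3*f)) = -18 + 9*(M + f)/(9 + M - 3*f))
-39*T(-11, 0) = -351*(-18 - 1*(-11) + 7*0)/(9 - 11 - 3*0) = -351*(-18 + 11 + 0)/(9 - 11 + 0) = -351*(-7)/(-2) = -351*(-1)*(-7)/2 = -39*63/2 = -2457/2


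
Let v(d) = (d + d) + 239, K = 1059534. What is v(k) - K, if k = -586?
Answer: -1060467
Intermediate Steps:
v(d) = 239 + 2*d (v(d) = 2*d + 239 = 239 + 2*d)
v(k) - K = (239 + 2*(-586)) - 1*1059534 = (239 - 1172) - 1059534 = -933 - 1059534 = -1060467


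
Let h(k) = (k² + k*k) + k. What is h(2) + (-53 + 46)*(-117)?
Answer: 829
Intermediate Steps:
h(k) = k + 2*k² (h(k) = (k² + k²) + k = 2*k² + k = k + 2*k²)
h(2) + (-53 + 46)*(-117) = 2*(1 + 2*2) + (-53 + 46)*(-117) = 2*(1 + 4) - 7*(-117) = 2*5 + 819 = 10 + 819 = 829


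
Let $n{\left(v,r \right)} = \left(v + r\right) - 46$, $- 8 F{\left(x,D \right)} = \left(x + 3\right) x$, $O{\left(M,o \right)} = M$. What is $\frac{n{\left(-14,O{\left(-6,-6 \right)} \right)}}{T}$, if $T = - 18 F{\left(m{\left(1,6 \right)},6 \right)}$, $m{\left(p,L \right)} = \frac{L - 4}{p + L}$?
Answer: $- \frac{2156}{69} \approx -31.246$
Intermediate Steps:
$m{\left(p,L \right)} = \frac{-4 + L}{L + p}$
$F{\left(x,D \right)} = - \frac{x \left(3 + x\right)}{8}$ ($F{\left(x,D \right)} = - \frac{\left(x + 3\right) x}{8} = - \frac{\left(3 + x\right) x}{8} = - \frac{x \left(3 + x\right)}{8}$)
$n{\left(v,r \right)} = -46 + r + v$ ($n{\left(v,r \right)} = \left(r + v\right) - 46 = -46 + r + v$)
$T = \frac{207}{98}$ ($T = - 18 \left(- \frac{\frac{-4 + 6}{6 + 1} \left(3 + \frac{-4 + 6}{6 + 1}\right)}{8}\right) = - 18 \left(- \frac{\frac{1}{7} \cdot 2 \left(3 + \frac{1}{7} \cdot 2\right)}{8}\right) = - 18 \left(\left(- \frac{1}{8}\right) \frac{2}{7} \left(3 + \frac{2}{7}\right)\right) = - 18 \left(\left(- \frac{1}{8}\right) \frac{2}{7} \cdot \frac{23}{7}\right) = \left(-18\right) \left(- \frac{23}{196}\right) = \frac{207}{98} \approx 2.1122$)
$\frac{n{\left(-14,O{\left(-6,-6 \right)} \right)}}{T} = \frac{-46 - 6 - 14}{\frac{207}{98}} = \left(-66\right) \frac{98}{207} = - \frac{2156}{69}$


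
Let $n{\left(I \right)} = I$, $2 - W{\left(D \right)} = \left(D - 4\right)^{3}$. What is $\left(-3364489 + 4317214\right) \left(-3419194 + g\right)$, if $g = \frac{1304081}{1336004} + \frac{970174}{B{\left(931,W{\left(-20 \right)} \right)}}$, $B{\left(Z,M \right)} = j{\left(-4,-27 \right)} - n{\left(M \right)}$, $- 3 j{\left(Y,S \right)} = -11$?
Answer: $- \frac{180472265623030298254425}{55400077868} \approx -3.2576 \cdot 10^{12}$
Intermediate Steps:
$j{\left(Y,S \right)} = \frac{11}{3}$ ($j{\left(Y,S \right)} = \left(- \frac{1}{3}\right) \left(-11\right) = \frac{11}{3}$)
$W{\left(D \right)} = 2 - \left(-4 + D\right)^{3}$ ($W{\left(D \right)} = 2 - \left(D - 4\right)^{3} = 2 - \left(-4 + D\right)^{3}$)
$B{\left(Z,M \right)} = \frac{11}{3} - M$
$g = - \frac{3834392707261}{55400077868}$ ($g = \frac{1304081}{1336004} + \frac{970174}{\frac{11}{3} - \left(2 - \left(-4 - 20\right)^{3}\right)} = 1304081 \cdot \frac{1}{1336004} + \frac{970174}{\frac{11}{3} - \left(2 - \left(-24\right)^{3}\right)} = \frac{1304081}{1336004} + \frac{970174}{\frac{11}{3} - \left(2 - -13824\right)} = \frac{1304081}{1336004} + \frac{970174}{\frac{11}{3} - \left(2 + 13824\right)} = \frac{1304081}{1336004} + \frac{970174}{\frac{11}{3} - 13826} = \frac{1304081}{1336004} + \frac{970174}{- \frac{41467}{3}} = \frac{1304081}{1336004} + 970174 \left(- \frac{3}{41467}\right) = \frac{1304081}{1336004} - \frac{2910522}{41467} = - \frac{3834392707261}{55400077868} \approx -69.213$)
$\left(-3364489 + 4317214\right) \left(-3419194 + g\right) = \left(-3364489 + 4317214\right) \left(-3419194 - \frac{3834392707261}{55400077868}\right) = 952725 \left(- \frac{189427448238505653}{55400077868}\right) = - \frac{180472265623030298254425}{55400077868}$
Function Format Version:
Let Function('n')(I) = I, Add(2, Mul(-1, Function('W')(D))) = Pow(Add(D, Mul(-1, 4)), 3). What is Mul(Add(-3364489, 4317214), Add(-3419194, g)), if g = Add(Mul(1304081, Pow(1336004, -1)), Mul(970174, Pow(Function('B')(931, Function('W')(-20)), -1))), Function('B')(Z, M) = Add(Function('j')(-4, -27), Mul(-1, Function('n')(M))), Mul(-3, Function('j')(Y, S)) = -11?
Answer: Rational(-180472265623030298254425, 55400077868) ≈ -3.2576e+12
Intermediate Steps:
Function('j')(Y, S) = Rational(11, 3) (Function('j')(Y, S) = Mul(Rational(-1, 3), -11) = Rational(11, 3))
Function('W')(D) = Add(2, Mul(-1, Pow(Add(-4, D), 3))) (Function('W')(D) = Add(2, Mul(-1, Pow(Add(D, Mul(-1, 4)), 3))) = Add(2, Mul(-1, Pow(Add(D, -4), 3))) = Add(2, Mul(-1, Pow(Add(-4, D), 3))))
Function('B')(Z, M) = Add(Rational(11, 3), Mul(-1, M))
g = Rational(-3834392707261, 55400077868) (g = Add(Mul(1304081, Pow(1336004, -1)), Mul(970174, Pow(Add(Rational(11, 3), Mul(-1, Add(2, Mul(-1, Pow(Add(-4, -20), 3))))), -1))) = Add(Mul(1304081, Rational(1, 1336004)), Mul(970174, Pow(Add(Rational(11, 3), Mul(-1, Add(2, Mul(-1, Pow(-24, 3))))), -1))) = Add(Rational(1304081, 1336004), Mul(970174, Pow(Add(Rational(11, 3), Mul(-1, Add(2, Mul(-1, -13824)))), -1))) = Add(Rational(1304081, 1336004), Mul(970174, Pow(Add(Rational(11, 3), Mul(-1, Add(2, 13824))), -1))) = Add(Rational(1304081, 1336004), Mul(970174, Pow(Add(Rational(11, 3), Mul(-1, 13826)), -1))) = Add(Rational(1304081, 1336004), Mul(970174, Pow(Add(Rational(11, 3), -13826), -1))) = Add(Rational(1304081, 1336004), Mul(970174, Pow(Rational(-41467, 3), -1))) = Add(Rational(1304081, 1336004), Mul(970174, Rational(-3, 41467))) = Add(Rational(1304081, 1336004), Rational(-2910522, 41467)) = Rational(-3834392707261, 55400077868) ≈ -69.213)
Mul(Add(-3364489, 4317214), Add(-3419194, g)) = Mul(Add(-3364489, 4317214), Add(-3419194, Rational(-3834392707261, 55400077868))) = Mul(952725, Rational(-189427448238505653, 55400077868)) = Rational(-180472265623030298254425, 55400077868)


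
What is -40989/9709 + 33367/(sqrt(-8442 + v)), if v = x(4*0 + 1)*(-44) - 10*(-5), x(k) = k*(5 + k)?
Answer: -40989/9709 - 33367*I*sqrt(541)/2164 ≈ -4.2218 - 358.64*I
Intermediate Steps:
v = -214 (v = ((4*0 + 1)*(5 + (4*0 + 1)))*(-44) - 10*(-5) = ((0 + 1)*(5 + (0 + 1)))*(-44) + 50 = (1*(5 + 1))*(-44) + 50 = (1*6)*(-44) + 50 = 6*(-44) + 50 = -264 + 50 = -214)
-40989/9709 + 33367/(sqrt(-8442 + v)) = -40989/9709 + 33367/(sqrt(-8442 - 214)) = -40989*1/9709 + 33367/(sqrt(-8656)) = -40989/9709 + 33367/((4*I*sqrt(541))) = -40989/9709 + 33367*(-I*sqrt(541)/2164) = -40989/9709 - 33367*I*sqrt(541)/2164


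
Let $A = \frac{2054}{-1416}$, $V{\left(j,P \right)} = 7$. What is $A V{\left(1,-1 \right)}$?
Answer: $- \frac{7189}{708} \approx -10.154$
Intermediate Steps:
$A = - \frac{1027}{708}$ ($A = 2054 \left(- \frac{1}{1416}\right) = - \frac{1027}{708} \approx -1.4506$)
$A V{\left(1,-1 \right)} = \left(- \frac{1027}{708}\right) 7 = - \frac{7189}{708}$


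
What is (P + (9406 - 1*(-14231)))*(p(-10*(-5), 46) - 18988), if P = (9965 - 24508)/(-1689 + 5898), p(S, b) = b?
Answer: -628076247260/1403 ≈ -4.4767e+8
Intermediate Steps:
P = -14543/4209 ≈ -3.4552
(P + (9406 - 1*(-14231)))*(p(-10*(-5), 46) - 18988) = (-14543/4209 + (9406 - 1*(-14231)))*(46 - 18988) = (-14543/4209 + (9406 + 14231))*(-18942) = (-14543/4209 + 23637)*(-18942) = (99473590/4209)*(-18942) = -628076247260/1403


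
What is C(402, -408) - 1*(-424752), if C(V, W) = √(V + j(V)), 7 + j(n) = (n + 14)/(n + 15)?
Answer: 424752 + √68859627/417 ≈ 4.2477e+5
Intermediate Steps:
j(n) = -7 + (14 + n)/(15 + n) (j(n) = -7 + (n + 14)/(n + 15) = -7 + (14 + n)/(15 + n))
C(V, W) = √(V + (-91 - 6*V)/(15 + V))
C(402, -408) - 1*(-424752) = √((-91 + 402² + 9*402)/(15 + 402)) - 1*(-424752) = √((-91 + 161604 + 3618)/417) + 424752 = √((1/417)*165131) + 424752 = √(165131/417) + 424752 = √68859627/417 + 424752 = 424752 + √68859627/417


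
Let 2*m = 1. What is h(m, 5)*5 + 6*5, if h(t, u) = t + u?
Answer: 115/2 ≈ 57.500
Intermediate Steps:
m = ½ (m = (½)*1 = ½ ≈ 0.50000)
h(m, 5)*5 + 6*5 = (½ + 5)*5 + 6*5 = (11/2)*5 + 30 = 55/2 + 30 = 115/2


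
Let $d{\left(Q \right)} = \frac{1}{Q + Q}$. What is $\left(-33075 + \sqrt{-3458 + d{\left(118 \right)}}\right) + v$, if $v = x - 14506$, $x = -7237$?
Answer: $-54818 + \frac{i \sqrt{48149133}}{118} \approx -54818.0 + 58.805 i$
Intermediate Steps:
$d{\left(Q \right)} = \frac{1}{2 Q}$
$v = -21743$ ($v = -7237 - 14506 = -21743$)
$\left(-33075 + \sqrt{-3458 + d{\left(118 \right)}}\right) + v = \left(-33075 + \sqrt{-3458 + \frac{1}{2 \cdot 118}}\right) - 21743 = \left(-33075 + \sqrt{-3458 + \frac{1}{2} \cdot \frac{1}{118}}\right) - 21743 = \left(-33075 + \sqrt{-3458 + \frac{1}{236}}\right) - 21743 = \left(-33075 + \sqrt{- \frac{816087}{236}}\right) - 21743 = \left(-33075 + \frac{i \sqrt{48149133}}{118}\right) - 21743 = -54818 + \frac{i \sqrt{48149133}}{118}$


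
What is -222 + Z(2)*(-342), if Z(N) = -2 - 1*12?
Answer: 4566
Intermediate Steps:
Z(N) = -14 (Z(N) = -2 - 12 = -14)
-222 + Z(2)*(-342) = -222 - 14*(-342) = -222 + 4788 = 4566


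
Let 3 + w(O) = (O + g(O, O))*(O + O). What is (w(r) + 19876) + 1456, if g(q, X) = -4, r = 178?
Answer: 83273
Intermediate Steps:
w(O) = -3 + 2*O*(-4 + O) (w(O) = -3 + (O - 4)*(O + O) = -3 + (-4 + O)*(2*O) = -3 + 2*O*(-4 + O))
(w(r) + 19876) + 1456 = ((-3 - 8*178 + 2*178**2) + 19876) + 1456 = ((-3 - 1424 + 2*31684) + 19876) + 1456 = ((-3 - 1424 + 63368) + 19876) + 1456 = (61941 + 19876) + 1456 = 81817 + 1456 = 83273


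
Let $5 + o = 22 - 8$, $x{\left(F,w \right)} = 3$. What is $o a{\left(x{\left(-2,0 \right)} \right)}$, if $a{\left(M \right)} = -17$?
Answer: $-153$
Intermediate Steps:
$o = 9$ ($o = -5 + \left(22 - 8\right) = -5 + 14 = 9$)
$o a{\left(x{\left(-2,0 \right)} \right)} = 9 \left(-17\right) = -153$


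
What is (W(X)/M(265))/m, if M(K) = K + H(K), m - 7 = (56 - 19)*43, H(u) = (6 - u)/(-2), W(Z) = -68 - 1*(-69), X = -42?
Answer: 1/630411 ≈ 1.5863e-6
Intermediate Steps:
W(Z) = 1 (W(Z) = -68 + 69 = 1)
H(u) = -3 + u/2 (H(u) = (6 - u)*(-½) = -3 + u/2)
m = 1598 (m = 7 + (56 - 19)*43 = 7 + 37*43 = 7 + 1591 = 1598)
M(K) = -3 + 3*K/2 (M(K) = K + (-3 + K/2) = -3 + 3*K/2)
(W(X)/M(265))/m = (1/(-3 + (3/2)*265))/1598 = (1/(-3 + 795/2))*(1/1598) = (1/(789/2))*(1/1598) = (1*(2/789))*(1/1598) = (2/789)*(1/1598) = 1/630411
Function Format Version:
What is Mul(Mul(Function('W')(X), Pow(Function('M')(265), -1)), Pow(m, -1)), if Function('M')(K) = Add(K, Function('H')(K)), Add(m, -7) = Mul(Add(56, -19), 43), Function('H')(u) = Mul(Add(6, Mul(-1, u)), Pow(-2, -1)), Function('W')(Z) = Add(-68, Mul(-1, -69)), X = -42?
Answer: Rational(1, 630411) ≈ 1.5863e-6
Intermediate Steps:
Function('W')(Z) = 1 (Function('W')(Z) = Add(-68, 69) = 1)
Function('H')(u) = Add(-3, Mul(Rational(1, 2), u)) (Function('H')(u) = Mul(Add(6, Mul(-1, u)), Rational(-1, 2)) = Add(-3, Mul(Rational(1, 2), u)))
m = 1598 (m = Add(7, Mul(Add(56, -19), 43)) = Add(7, Mul(37, 43)) = Add(7, 1591) = 1598)
Function('M')(K) = Add(-3, Mul(Rational(3, 2), K)) (Function('M')(K) = Add(K, Add(-3, Mul(Rational(1, 2), K))) = Add(-3, Mul(Rational(3, 2), K)))
Mul(Mul(Function('W')(X), Pow(Function('M')(265), -1)), Pow(m, -1)) = Mul(Mul(1, Pow(Add(-3, Mul(Rational(3, 2), 265)), -1)), Pow(1598, -1)) = Mul(Mul(1, Pow(Add(-3, Rational(795, 2)), -1)), Rational(1, 1598)) = Mul(Mul(1, Pow(Rational(789, 2), -1)), Rational(1, 1598)) = Mul(Mul(1, Rational(2, 789)), Rational(1, 1598)) = Mul(Rational(2, 789), Rational(1, 1598)) = Rational(1, 630411)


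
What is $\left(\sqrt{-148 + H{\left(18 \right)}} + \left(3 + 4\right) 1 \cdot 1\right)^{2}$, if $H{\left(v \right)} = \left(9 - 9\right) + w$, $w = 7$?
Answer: $\left(7 + i \sqrt{141}\right)^{2} \approx -92.0 + 166.24 i$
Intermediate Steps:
$H{\left(v \right)} = 7$ ($H{\left(v \right)} = \left(9 - 9\right) + 7 = 0 + 7 = 7$)
$\left(\sqrt{-148 + H{\left(18 \right)}} + \left(3 + 4\right) 1 \cdot 1\right)^{2} = \left(\sqrt{-148 + 7} + \left(3 + 4\right) 1 \cdot 1\right)^{2} = \left(\sqrt{-141} + 7 \cdot 1\right)^{2} = \left(i \sqrt{141} + 7\right)^{2} = \left(7 + i \sqrt{141}\right)^{2}$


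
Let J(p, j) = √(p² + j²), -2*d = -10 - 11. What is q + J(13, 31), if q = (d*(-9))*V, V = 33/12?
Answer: -2079/8 + √1130 ≈ -226.26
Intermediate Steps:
V = 11/4 (V = 33*(1/12) = 11/4 ≈ 2.7500)
d = 21/2 (d = -(-10 - 11)/2 = -½*(-21) = 21/2 ≈ 10.500)
J(p, j) = √(j² + p²)
q = -2079/8 (q = ((21/2)*(-9))*(11/4) = -189/2*11/4 = -2079/8 ≈ -259.88)
q + J(13, 31) = -2079/8 + √(31² + 13²) = -2079/8 + √(961 + 169) = -2079/8 + √1130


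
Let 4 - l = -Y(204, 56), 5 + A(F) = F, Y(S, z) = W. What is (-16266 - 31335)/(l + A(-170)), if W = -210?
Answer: 15867/127 ≈ 124.94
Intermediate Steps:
Y(S, z) = -210
A(F) = -5 + F
l = -206 (l = 4 - (-1)*(-210) = 4 - 1*210 = 4 - 210 = -206)
(-16266 - 31335)/(l + A(-170)) = (-16266 - 31335)/(-206 + (-5 - 170)) = -47601/(-206 - 175) = -47601/(-381) = -47601*(-1/381) = 15867/127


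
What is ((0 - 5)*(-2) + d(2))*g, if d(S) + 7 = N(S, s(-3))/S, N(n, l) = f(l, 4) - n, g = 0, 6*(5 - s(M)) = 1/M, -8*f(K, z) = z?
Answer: 0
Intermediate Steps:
f(K, z) = -z/8
s(M) = 5 - 1/(6*M)
N(n, l) = -½ - n (N(n, l) = -⅛*4 - n = -½ - n)
d(S) = -7 + (-½ - S)/S
((0 - 5)*(-2) + d(2))*g = ((0 - 5)*(-2) + (-8 - ½/2))*0 = (-5*(-2) + (-8 - ½*½))*0 = (10 + (-8 - ¼))*0 = (10 - 33/4)*0 = (7/4)*0 = 0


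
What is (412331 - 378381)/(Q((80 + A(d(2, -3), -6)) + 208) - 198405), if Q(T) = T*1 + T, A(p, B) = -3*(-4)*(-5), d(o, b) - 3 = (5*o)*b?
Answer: -33950/197949 ≈ -0.17151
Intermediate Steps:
d(o, b) = 3 + 5*b*o (d(o, b) = 3 + (5*o)*b = 3 + 5*b*o)
A(p, B) = -60 (A(p, B) = 12*(-5) = -60)
Q(T) = 2*T (Q(T) = T + T = 2*T)
(412331 - 378381)/(Q((80 + A(d(2, -3), -6)) + 208) - 198405) = (412331 - 378381)/(2*((80 - 60) + 208) - 198405) = 33950/(2*(20 + 208) - 198405) = 33950/(2*228 - 198405) = 33950/(456 - 198405) = 33950/(-197949) = 33950*(-1/197949) = -33950/197949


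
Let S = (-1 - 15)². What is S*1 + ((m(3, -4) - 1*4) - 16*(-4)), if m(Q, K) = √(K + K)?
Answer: 316 + 2*I*√2 ≈ 316.0 + 2.8284*I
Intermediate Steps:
m(Q, K) = √2*√K (m(Q, K) = √(2*K) = √2*√K)
S = 256 (S = (-16)² = 256)
S*1 + ((m(3, -4) - 1*4) - 16*(-4)) = 256*1 + ((√2*√(-4) - 1*4) - 16*(-4)) = 256 + ((√2*(2*I) - 4) + 64) = 256 + ((2*I*√2 - 4) + 64) = 256 + ((-4 + 2*I*√2) + 64) = 256 + (60 + 2*I*√2) = 316 + 2*I*√2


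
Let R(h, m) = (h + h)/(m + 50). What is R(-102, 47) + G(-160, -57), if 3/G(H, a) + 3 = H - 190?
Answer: -72303/34241 ≈ -2.1116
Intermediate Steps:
G(H, a) = 3/(-193 + H) (G(H, a) = 3/(-3 + (H - 190)) = 3/(-3 + (-190 + H)) = 3/(-193 + H))
R(h, m) = 2*h/(50 + m) (R(h, m) = (2*h)/(50 + m) = 2*h/(50 + m))
R(-102, 47) + G(-160, -57) = 2*(-102)/(50 + 47) + 3/(-193 - 160) = 2*(-102)/97 + 3/(-353) = 2*(-102)*(1/97) + 3*(-1/353) = -204/97 - 3/353 = -72303/34241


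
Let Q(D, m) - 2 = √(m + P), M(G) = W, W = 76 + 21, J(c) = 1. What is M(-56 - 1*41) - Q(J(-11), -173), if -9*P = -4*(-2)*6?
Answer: 95 - I*√1605/3 ≈ 95.0 - 13.354*I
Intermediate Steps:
P = -16/3 (P = -(-4*(-2))*6/9 = -8*6/9 = -⅑*48 = -16/3 ≈ -5.3333)
W = 97
M(G) = 97
Q(D, m) = 2 + √(-16/3 + m) (Q(D, m) = 2 + √(m - 16/3) = 2 + √(-16/3 + m))
M(-56 - 1*41) - Q(J(-11), -173) = 97 - (2 + √(-48 + 9*(-173))/3) = 97 - (2 + √(-48 - 1557)/3) = 97 - (2 + √(-1605)/3) = 97 - (2 + (I*√1605)/3) = 97 - (2 + I*√1605/3) = 97 + (-2 - I*√1605/3) = 95 - I*√1605/3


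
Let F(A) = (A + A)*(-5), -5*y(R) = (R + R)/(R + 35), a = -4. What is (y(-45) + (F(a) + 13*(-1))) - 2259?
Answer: -11169/5 ≈ -2233.8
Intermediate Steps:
y(R) = -2*R/(5*(35 + R)) (y(R) = -(R + R)/(5*(R + 35)) = -2*R/(5*(35 + R)))
F(A) = -10*A (F(A) = (2*A)*(-5) = -10*A)
(y(-45) + (F(a) + 13*(-1))) - 2259 = (-2*(-45)/(175 + 5*(-45)) + (-10*(-4) + 13*(-1))) - 2259 = (-2*(-45)/(175 - 225) + (40 - 13)) - 2259 = (-2*(-45)/(-50) + 27) - 2259 = (-2*(-45)*(-1/50) + 27) - 2259 = (-9/5 + 27) - 2259 = 126/5 - 2259 = -11169/5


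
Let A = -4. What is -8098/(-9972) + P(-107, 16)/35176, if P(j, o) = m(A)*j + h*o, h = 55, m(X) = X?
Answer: 9309332/10961721 ≈ 0.84926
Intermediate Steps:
P(j, o) = -4*j + 55*o
-8098/(-9972) + P(-107, 16)/35176 = -8098/(-9972) + (-4*(-107) + 55*16)/35176 = -8098*(-1/9972) + (428 + 880)*(1/35176) = 4049/4986 + 1308*(1/35176) = 4049/4986 + 327/8794 = 9309332/10961721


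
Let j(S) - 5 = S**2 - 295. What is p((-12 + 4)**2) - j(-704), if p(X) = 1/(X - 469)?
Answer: -200607031/405 ≈ -4.9533e+5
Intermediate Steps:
j(S) = -290 + S**2 (j(S) = 5 + (S**2 - 295) = 5 + (-295 + S**2) = -290 + S**2)
p(X) = 1/(-469 + X)
p((-12 + 4)**2) - j(-704) = 1/(-469 + (-12 + 4)**2) - (-290 + (-704)**2) = 1/(-469 + (-8)**2) - (-290 + 495616) = 1/(-469 + 64) - 1*495326 = 1/(-405) - 495326 = -1/405 - 495326 = -200607031/405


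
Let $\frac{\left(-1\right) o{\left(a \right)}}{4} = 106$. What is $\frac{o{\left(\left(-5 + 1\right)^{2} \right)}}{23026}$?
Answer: $- \frac{212}{11513} \approx -0.018414$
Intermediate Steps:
$o{\left(a \right)} = -424$ ($o{\left(a \right)} = \left(-4\right) 106 = -424$)
$\frac{o{\left(\left(-5 + 1\right)^{2} \right)}}{23026} = - \frac{424}{23026} = \left(-424\right) \frac{1}{23026} = - \frac{212}{11513}$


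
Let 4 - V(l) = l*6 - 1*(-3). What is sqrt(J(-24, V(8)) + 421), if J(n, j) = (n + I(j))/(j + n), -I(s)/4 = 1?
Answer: sqrt(2124249)/71 ≈ 20.528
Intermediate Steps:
I(s) = -4 (I(s) = -4*1 = -4)
V(l) = 1 - 6*l (V(l) = 4 - (l*6 - 1*(-3)) = 4 - (6*l + 3) = 4 - (3 + 6*l) = 4 + (-3 - 6*l) = 1 - 6*l)
J(n, j) = (-4 + n)/(j + n) (J(n, j) = (n - 4)/(j + n) = (-4 + n)/(j + n))
sqrt(J(-24, V(8)) + 421) = sqrt((-4 - 24)/((1 - 6*8) - 24) + 421) = sqrt(-28/((1 - 48) - 24) + 421) = sqrt(-28/(-47 - 24) + 421) = sqrt(-28/(-71) + 421) = sqrt(-1/71*(-28) + 421) = sqrt(28/71 + 421) = sqrt(29919/71) = sqrt(2124249)/71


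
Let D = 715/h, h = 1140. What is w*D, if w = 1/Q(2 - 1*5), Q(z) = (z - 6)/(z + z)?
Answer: 143/342 ≈ 0.41813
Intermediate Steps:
Q(z) = (-6 + z)/(2*z) (Q(z) = (-6 + z)/((2*z)) = (-6 + z)*(1/(2*z)) = (-6 + z)/(2*z))
D = 143/228 (D = 715/1140 = 715*(1/1140) = 143/228 ≈ 0.62719)
w = 2/3 (w = 1/((-6 + (2 - 1*5))/(2*(2 - 1*5))) = 1/((-6 + (2 - 5))/(2*(2 - 5))) = 1/((1/2)*(-6 - 3)/(-3)) = 1/((1/2)*(-1/3)*(-9)) = 1/(3/2) = 2/3 ≈ 0.66667)
w*D = (2/3)*(143/228) = 143/342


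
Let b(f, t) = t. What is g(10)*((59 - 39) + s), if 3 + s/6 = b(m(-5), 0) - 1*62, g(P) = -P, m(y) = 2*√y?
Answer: 3700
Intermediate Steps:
s = -390 (s = -18 + 6*(0 - 1*62) = -18 + 6*(0 - 62) = -18 + 6*(-62) = -18 - 372 = -390)
g(10)*((59 - 39) + s) = (-1*10)*((59 - 39) - 390) = -10*(20 - 390) = -10*(-370) = 3700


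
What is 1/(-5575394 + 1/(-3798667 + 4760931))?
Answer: -962264/5365000932015 ≈ -1.7936e-7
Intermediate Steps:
1/(-5575394 + 1/(-3798667 + 4760931)) = 1/(-5575394 + 1/962264) = 1/(-5365000932015/962264) = -962264/5365000932015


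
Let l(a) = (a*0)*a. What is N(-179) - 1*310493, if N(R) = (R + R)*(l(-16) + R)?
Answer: -246411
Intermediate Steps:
l(a) = 0 (l(a) = 0*a = 0)
N(R) = 2*R² (N(R) = (R + R)*(0 + R) = (2*R)*R = 2*R²)
N(-179) - 1*310493 = 2*(-179)² - 1*310493 = 2*32041 - 310493 = 64082 - 310493 = -246411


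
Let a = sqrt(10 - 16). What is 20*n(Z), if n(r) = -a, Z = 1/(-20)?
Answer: -20*I*sqrt(6) ≈ -48.99*I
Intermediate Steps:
Z = -1/20 ≈ -0.050000
a = I*sqrt(6) (a = sqrt(-6) = I*sqrt(6) ≈ 2.4495*I)
n(r) = -I*sqrt(6)
20*n(Z) = 20*(-I*sqrt(6)) = -20*I*sqrt(6)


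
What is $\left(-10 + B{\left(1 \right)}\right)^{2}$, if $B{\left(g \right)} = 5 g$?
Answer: $25$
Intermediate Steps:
$\left(-10 + B{\left(1 \right)}\right)^{2} = \left(-10 + 5 \cdot 1\right)^{2} = \left(-10 + 5\right)^{2} = \left(-5\right)^{2} = 25$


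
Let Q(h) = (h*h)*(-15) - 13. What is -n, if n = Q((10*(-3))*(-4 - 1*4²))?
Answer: 5400013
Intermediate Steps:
Q(h) = -13 - 15*h² (Q(h) = h²*(-15) - 13 = -15*h² - 13 = -13 - 15*h²)
n = -5400013 (n = -13 - 15*900*(-4 - 1*4²)² = -13 - 15*900*(-4 - 1*16)² = -13 - 15*900*(-4 - 16)² = -13 - 15*(-30*(-20))² = -13 - 15*600² = -13 - 15*360000 = -13 - 5400000 = -5400013)
-n = -1*(-5400013) = 5400013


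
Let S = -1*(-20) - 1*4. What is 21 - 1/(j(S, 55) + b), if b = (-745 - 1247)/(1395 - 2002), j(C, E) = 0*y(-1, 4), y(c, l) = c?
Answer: 41225/1992 ≈ 20.695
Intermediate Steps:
S = 16 (S = 20 - 4 = 16)
j(C, E) = 0 (j(C, E) = 0*(-1) = 0)
b = 1992/607 (b = -1992/(-607) = -1992*(-1/607) = 1992/607 ≈ 3.2817)
21 - 1/(j(S, 55) + b) = 21 - 1/(0 + 1992/607) = 21 - 1/1992/607 = 21 - 1*607/1992 = 21 - 607/1992 = 41225/1992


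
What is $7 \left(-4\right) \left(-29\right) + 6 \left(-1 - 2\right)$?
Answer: $794$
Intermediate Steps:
$7 \left(-4\right) \left(-29\right) + 6 \left(-1 - 2\right) = \left(-28\right) \left(-29\right) + 6 \left(-3\right) = 812 - 18 = 794$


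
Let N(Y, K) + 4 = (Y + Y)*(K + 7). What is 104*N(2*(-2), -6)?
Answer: -1248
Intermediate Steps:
N(Y, K) = -4 + 2*Y*(7 + K) (N(Y, K) = -4 + (Y + Y)*(K + 7) = -4 + (2*Y)*(7 + K) = -4 + 2*Y*(7 + K))
104*N(2*(-2), -6) = 104*(-4 + 14*(2*(-2)) + 2*(-6)*(2*(-2))) = 104*(-4 + 14*(-4) + 2*(-6)*(-4)) = 104*(-4 - 56 + 48) = 104*(-12) = -1248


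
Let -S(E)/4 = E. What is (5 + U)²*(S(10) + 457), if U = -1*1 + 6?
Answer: 41700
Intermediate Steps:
S(E) = -4*E
U = 5 (U = -1 + 6 = 5)
(5 + U)²*(S(10) + 457) = (5 + 5)²*(-4*10 + 457) = 10²*(-40 + 457) = 100*417 = 41700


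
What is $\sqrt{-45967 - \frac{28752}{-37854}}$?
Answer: $\frac{i \sqrt{203290708711}}{2103} \approx 214.4 i$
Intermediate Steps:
$\sqrt{-45967 - \frac{28752}{-37854}} = \sqrt{-45967 - - \frac{4792}{6309}} = \sqrt{-45967 + \frac{4792}{6309}} = \sqrt{- \frac{290001011}{6309}} = \frac{i \sqrt{203290708711}}{2103}$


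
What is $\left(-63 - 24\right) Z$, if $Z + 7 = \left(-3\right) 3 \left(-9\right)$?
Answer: $-6438$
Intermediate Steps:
$Z = 74$ ($Z = -7 + \left(-3\right) 3 \left(-9\right) = -7 - -81 = -7 + 81 = 74$)
$\left(-63 - 24\right) Z = \left(-63 - 24\right) 74 = \left(-87\right) 74 = -6438$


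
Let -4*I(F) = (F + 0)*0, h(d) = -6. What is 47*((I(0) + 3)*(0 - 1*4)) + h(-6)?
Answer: -570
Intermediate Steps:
I(F) = 0 (I(F) = -(F + 0)*0/4 = -F*0/4 = -¼*0 = 0)
47*((I(0) + 3)*(0 - 1*4)) + h(-6) = 47*((0 + 3)*(0 - 1*4)) - 6 = 47*(3*(0 - 4)) - 6 = 47*(3*(-4)) - 6 = 47*(-12) - 6 = -564 - 6 = -570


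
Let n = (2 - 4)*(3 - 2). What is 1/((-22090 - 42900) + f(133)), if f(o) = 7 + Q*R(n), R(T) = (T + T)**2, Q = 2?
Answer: -1/64951 ≈ -1.5396e-5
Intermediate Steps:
n = -2 (n = -2*1 = -2)
R(T) = 4*T**2 (R(T) = (2*T)**2 = 4*T**2)
f(o) = 39 (f(o) = 7 + 2*(4*(-2)**2) = 7 + 2*(4*4) = 7 + 2*16 = 7 + 32 = 39)
1/((-22090 - 42900) + f(133)) = 1/((-22090 - 42900) + 39) = 1/(-64990 + 39) = 1/(-64951) = -1/64951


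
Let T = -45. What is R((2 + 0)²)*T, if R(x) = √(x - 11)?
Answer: -45*I*√7 ≈ -119.06*I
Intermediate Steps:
R(x) = √(-11 + x)
R((2 + 0)²)*T = √(-11 + (2 + 0)²)*(-45) = √(-11 + 2²)*(-45) = √(-11 + 4)*(-45) = √(-7)*(-45) = (I*√7)*(-45) = -45*I*√7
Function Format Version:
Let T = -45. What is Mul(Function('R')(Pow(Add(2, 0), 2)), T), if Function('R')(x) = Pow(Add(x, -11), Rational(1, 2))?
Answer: Mul(-45, I, Pow(7, Rational(1, 2))) ≈ Mul(-119.06, I)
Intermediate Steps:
Function('R')(x) = Pow(Add(-11, x), Rational(1, 2))
Mul(Function('R')(Pow(Add(2, 0), 2)), T) = Mul(Pow(Add(-11, Pow(Add(2, 0), 2)), Rational(1, 2)), -45) = Mul(Pow(Add(-11, Pow(2, 2)), Rational(1, 2)), -45) = Mul(Pow(Add(-11, 4), Rational(1, 2)), -45) = Mul(Pow(-7, Rational(1, 2)), -45) = Mul(Mul(I, Pow(7, Rational(1, 2))), -45) = Mul(-45, I, Pow(7, Rational(1, 2)))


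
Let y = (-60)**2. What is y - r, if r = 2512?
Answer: 1088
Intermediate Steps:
y = 3600
y - r = 3600 - 1*2512 = 3600 - 2512 = 1088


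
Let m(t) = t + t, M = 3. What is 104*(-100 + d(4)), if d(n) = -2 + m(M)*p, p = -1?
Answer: -11232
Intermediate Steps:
m(t) = 2*t
d(n) = -8 (d(n) = -2 + (2*3)*(-1) = -2 + 6*(-1) = -2 - 6 = -8)
104*(-100 + d(4)) = 104*(-100 - 8) = 104*(-108) = -11232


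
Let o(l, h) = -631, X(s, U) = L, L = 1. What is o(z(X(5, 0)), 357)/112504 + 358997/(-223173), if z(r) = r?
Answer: -40529420651/25107855192 ≈ -1.6142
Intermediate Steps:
X(s, U) = 1
o(z(X(5, 0)), 357)/112504 + 358997/(-223173) = -631/112504 + 358997/(-223173) = -631*1/112504 + 358997*(-1/223173) = -631/112504 - 358997/223173 = -40529420651/25107855192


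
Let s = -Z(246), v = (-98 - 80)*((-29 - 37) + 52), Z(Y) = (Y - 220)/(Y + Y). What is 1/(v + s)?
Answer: 246/613019 ≈ 0.00040129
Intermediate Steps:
Z(Y) = (-220 + Y)/(2*Y) (Z(Y) = (-220 + Y)/((2*Y)) = (-220 + Y)*(1/(2*Y)) = (-220 + Y)/(2*Y))
v = 2492 (v = -178*(-66 + 52) = -178*(-14) = 2492)
s = -13/246 (s = -(-220 + 246)/(2*246) = -26/(2*246) = -1*13/246 = -13/246 ≈ -0.052846)
1/(v + s) = 1/(2492 - 13/246) = 1/(613019/246) = 246/613019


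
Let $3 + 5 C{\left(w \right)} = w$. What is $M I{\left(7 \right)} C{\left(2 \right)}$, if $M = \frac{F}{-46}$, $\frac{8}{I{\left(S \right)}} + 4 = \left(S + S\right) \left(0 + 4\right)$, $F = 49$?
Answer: $\frac{49}{1495} \approx 0.032776$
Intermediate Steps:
$I{\left(S \right)} = \frac{8}{-4 + 8 S}$ ($I{\left(S \right)} = \frac{8}{-4 + \left(S + S\right) \left(0 + 4\right)} = \frac{8}{-4 + 2 S 4} = \frac{8}{-4 + 8 S}$)
$C{\left(w \right)} = - \frac{3}{5} + \frac{w}{5}$
$M = - \frac{49}{46}$ ($M = \frac{49}{-46} = 49 \left(- \frac{1}{46}\right) = - \frac{49}{46} \approx -1.0652$)
$M I{\left(7 \right)} C{\left(2 \right)} = - \frac{49 \frac{2}{-1 + 2 \cdot 7}}{46} \left(- \frac{3}{5} + \frac{1}{5} \cdot 2\right) = - \frac{49 \frac{2}{-1 + 14}}{46} \left(- \frac{3}{5} + \frac{2}{5}\right) = - \frac{49 \cdot \frac{2}{13}}{46} \left(- \frac{1}{5}\right) = - \frac{49 \cdot 2 \cdot \frac{1}{13}}{46} \left(- \frac{1}{5}\right) = \left(- \frac{49}{46}\right) \frac{2}{13} \left(- \frac{1}{5}\right) = \left(- \frac{49}{299}\right) \left(- \frac{1}{5}\right) = \frac{49}{1495}$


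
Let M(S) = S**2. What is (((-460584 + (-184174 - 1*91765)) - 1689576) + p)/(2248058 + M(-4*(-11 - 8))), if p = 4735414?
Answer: 2309315/2253834 ≈ 1.0246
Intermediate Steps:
(((-460584 + (-184174 - 1*91765)) - 1689576) + p)/(2248058 + M(-4*(-11 - 8))) = (((-460584 + (-184174 - 1*91765)) - 1689576) + 4735414)/(2248058 + (-4*(-11 - 8))**2) = (((-460584 + (-184174 - 91765)) - 1689576) + 4735414)/(2248058 + (-4*(-19))**2) = (((-460584 - 275939) - 1689576) + 4735414)/(2248058 + 76**2) = ((-736523 - 1689576) + 4735414)/(2248058 + 5776) = (-2426099 + 4735414)/2253834 = 2309315*(1/2253834) = 2309315/2253834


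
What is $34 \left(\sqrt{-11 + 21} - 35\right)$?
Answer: $-1190 + 34 \sqrt{10} \approx -1082.5$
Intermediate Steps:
$34 \left(\sqrt{-11 + 21} - 35\right) = 34 \left(\sqrt{10} - 35\right) = 34 \left(-35 + \sqrt{10}\right) = -1190 + 34 \sqrt{10}$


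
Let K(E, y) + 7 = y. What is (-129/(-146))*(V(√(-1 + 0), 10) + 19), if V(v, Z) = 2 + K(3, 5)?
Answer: 2451/146 ≈ 16.788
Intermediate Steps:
K(E, y) = -7 + y
V(v, Z) = 0 (V(v, Z) = 2 + (-7 + 5) = 2 - 2 = 0)
(-129/(-146))*(V(√(-1 + 0), 10) + 19) = (-129/(-146))*(0 + 19) = -129*(-1/146)*19 = (129/146)*19 = 2451/146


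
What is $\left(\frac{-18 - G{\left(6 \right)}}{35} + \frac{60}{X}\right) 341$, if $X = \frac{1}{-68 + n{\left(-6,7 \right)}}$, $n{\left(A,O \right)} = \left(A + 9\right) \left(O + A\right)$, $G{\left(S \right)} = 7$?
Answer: $- \frac{9311005}{7} \approx -1.3301 \cdot 10^{6}$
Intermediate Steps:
$n{\left(A,O \right)} = \left(9 + A\right) \left(A + O\right)$
$X = - \frac{1}{65}$ ($X = \frac{1}{-68 + \left(\left(-6\right)^{2} + 9 \left(-6\right) + 9 \cdot 7 - 42\right)} = \frac{1}{-68 + \left(36 - 54 + 63 - 42\right)} = \frac{1}{-68 + 3} = \frac{1}{-65} = - \frac{1}{65} \approx -0.015385$)
$\left(\frac{-18 - G{\left(6 \right)}}{35} + \frac{60}{X}\right) 341 = \left(\frac{-18 - 7}{35} + \frac{60}{- \frac{1}{65}}\right) 341 = \left(\left(-18 - 7\right) \frac{1}{35} + 60 \left(-65\right)\right) 341 = \left(\left(-25\right) \frac{1}{35} - 3900\right) 341 = \left(- \frac{5}{7} - 3900\right) 341 = \left(- \frac{27305}{7}\right) 341 = - \frac{9311005}{7}$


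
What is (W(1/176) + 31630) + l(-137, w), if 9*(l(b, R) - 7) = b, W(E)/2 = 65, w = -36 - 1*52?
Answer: 285766/9 ≈ 31752.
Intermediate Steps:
w = -88 (w = -36 - 52 = -88)
W(E) = 130 (W(E) = 2*65 = 130)
l(b, R) = 7 + b/9
(W(1/176) + 31630) + l(-137, w) = (130 + 31630) + (7 + (⅑)*(-137)) = 31760 + (7 - 137/9) = 31760 - 74/9 = 285766/9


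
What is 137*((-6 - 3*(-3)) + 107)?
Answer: 15070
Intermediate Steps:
137*((-6 - 3*(-3)) + 107) = 137*((-6 + 9) + 107) = 137*(3 + 107) = 137*110 = 15070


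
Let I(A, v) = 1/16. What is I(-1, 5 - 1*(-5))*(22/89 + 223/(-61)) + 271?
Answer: 23521639/86864 ≈ 270.79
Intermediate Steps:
I(A, v) = 1/16
I(-1, 5 - 1*(-5))*(22/89 + 223/(-61)) + 271 = (22/89 + 223/(-61))/16 + 271 = (22*(1/89) + 223*(-1/61))/16 + 271 = (22/89 - 223/61)/16 + 271 = (1/16)*(-18505/5429) + 271 = -18505/86864 + 271 = 23521639/86864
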